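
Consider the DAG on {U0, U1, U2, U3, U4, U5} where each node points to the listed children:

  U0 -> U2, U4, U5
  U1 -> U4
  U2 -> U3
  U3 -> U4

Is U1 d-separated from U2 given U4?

There are 2 undirected paths between U1 and U2; checking each against the conditioning set {U4}:
Path 1: U1 → U4 ← U3 ← U2
  U4 is a collider and U4 is conditioned on, which opens it; U3 is a chain and U3 is not conditioned on — no node blocks this path, so it is active.
Path 2: U1 → U4 ← U0 → U2
  U4 is a collider and U4 is conditioned on, which opens it; U0 is a fork and U0 is not conditioned on — no node blocks this path, so it is active.
Because an active path exists, U1 and U2 are not d-separated.

No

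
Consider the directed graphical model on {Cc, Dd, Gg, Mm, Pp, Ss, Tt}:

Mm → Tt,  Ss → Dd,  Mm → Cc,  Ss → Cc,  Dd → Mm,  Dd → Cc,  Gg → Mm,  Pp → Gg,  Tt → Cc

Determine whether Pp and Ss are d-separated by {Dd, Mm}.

Yes

There are 6 undirected paths between Pp and Ss; checking each against the conditioning set {Dd, Mm}:
Path 1: Pp → Gg → Mm → Cc ← Ss
  Mm is a chain here and Mm is conditioned on, so the path is blocked at Mm.
Path 2: Pp → Gg → Mm → Cc ← Dd ← Ss
  Mm is a chain here and Mm is conditioned on, so the path is blocked at Mm.
Path 3: Pp → Gg → Mm → Tt → Cc ← Ss
  Mm is a chain here and Mm is conditioned on, so the path is blocked at Mm.
Path 4: Pp → Gg → Mm → Tt → Cc ← Dd ← Ss
  Mm is a chain here and Mm is conditioned on, so the path is blocked at Mm.
Path 5: Pp → Gg → Mm ← Dd → Cc ← Ss
  Dd is a fork here and Dd is conditioned on, so the path is blocked at Dd.
Path 6: Pp → Gg → Mm ← Dd ← Ss
  Dd is a chain here and Dd is conditioned on, so the path is blocked at Dd.
Every path is blocked, so Pp and Ss are d-separated given {Dd, Mm}.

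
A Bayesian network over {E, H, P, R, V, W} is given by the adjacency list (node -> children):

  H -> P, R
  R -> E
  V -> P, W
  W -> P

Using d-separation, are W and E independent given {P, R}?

Yes

Enumerating the 2 paths from W to E and testing each for blocking by {P, R}:
  1. W ← V → P ← H → R → E — V:fork[open]; P:collider[open]; H:fork[open]; R:chain[blocks] ⇒ blocked
  2. W → P ← H → R → E — P:collider[open]; H:fork[open]; R:chain[blocks] ⇒ blocked
All paths are blocked; W ⊥ E | {P, R} holds.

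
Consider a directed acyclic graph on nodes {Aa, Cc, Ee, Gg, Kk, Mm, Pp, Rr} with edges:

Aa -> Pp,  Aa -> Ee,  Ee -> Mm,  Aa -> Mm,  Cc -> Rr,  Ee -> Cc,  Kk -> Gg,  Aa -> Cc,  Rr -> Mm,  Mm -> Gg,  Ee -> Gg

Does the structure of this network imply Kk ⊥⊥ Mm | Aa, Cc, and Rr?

6 paths connect Kk and Mm; each must be blocked for d-separation to hold:
Path 1: Kk → Gg ← Mm
  Gg is a collider here and neither Gg nor any of its descendants is conditioned on, so the collider stays closed — the path is blocked at Gg.
Path 2: Kk → Gg ← Ee → Mm
  Gg is a collider here and neither Gg nor any of its descendants is conditioned on, so the collider stays closed — the path is blocked at Gg.
Path 3: Kk → Gg ← Ee ← Aa → Mm
  Gg is a collider here and neither Gg nor any of its descendants is conditioned on, so the collider stays closed — the path is blocked at Gg.
Path 4: Kk → Gg ← Ee ← Aa → Cc → Rr → Mm
  Gg is a collider here and neither Gg nor any of its descendants is conditioned on, so the collider stays closed — the path is blocked at Gg.
Path 5: Kk → Gg ← Ee → Cc → Rr → Mm
  Gg is a collider here and neither Gg nor any of its descendants is conditioned on, so the collider stays closed — the path is blocked at Gg.
Path 6: Kk → Gg ← Ee → Cc ← Aa → Mm
  Gg is a collider here and neither Gg nor any of its descendants is conditioned on, so the collider stays closed — the path is blocked at Gg.
Since every path is blocked, d-separation holds.

Yes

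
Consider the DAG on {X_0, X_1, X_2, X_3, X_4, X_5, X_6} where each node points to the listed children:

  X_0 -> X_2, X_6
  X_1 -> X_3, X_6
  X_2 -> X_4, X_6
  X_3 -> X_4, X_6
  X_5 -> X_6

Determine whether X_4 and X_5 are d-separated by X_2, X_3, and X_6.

Yes

Enumerating the 4 paths from X_4 to X_5 and testing each for blocking by {X_2, X_3, X_6}:
Path 1: X_4 ← X_3 → X_6 ← X_5
  X_3 is a fork here and X_3 is conditioned on, so the path is blocked at X_3.
Path 2: X_4 ← X_3 ← X_1 → X_6 ← X_5
  X_3 is a chain here and X_3 is conditioned on, so the path is blocked at X_3.
Path 3: X_4 ← X_2 ← X_0 → X_6 ← X_5
  X_2 is a chain here and X_2 is conditioned on, so the path is blocked at X_2.
Path 4: X_4 ← X_2 → X_6 ← X_5
  X_2 is a fork here and X_2 is conditioned on, so the path is blocked at X_2.
Every path is blocked, so X_4 and X_5 are d-separated given {X_2, X_3, X_6}.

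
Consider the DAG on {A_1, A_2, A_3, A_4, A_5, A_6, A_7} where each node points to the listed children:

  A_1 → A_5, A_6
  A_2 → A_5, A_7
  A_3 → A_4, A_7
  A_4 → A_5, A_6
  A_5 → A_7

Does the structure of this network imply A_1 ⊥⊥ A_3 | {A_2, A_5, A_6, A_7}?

No

6 paths connect A_1 and A_3; each must be blocked for d-separation to hold:
  1. A_1 → A_6 ← A_4 → A_5 → A_7 ← A_3 — A_6:collider[open]; A_4:fork[open]; A_5:chain[blocks]; A_7:collider[open] ⇒ blocked
  2. A_1 → A_6 ← A_4 → A_5 ← A_2 → A_7 ← A_3 — A_6:collider[open]; A_4:fork[open]; A_5:collider[open]; A_2:fork[blocks]; A_7:collider[open] ⇒ blocked
  3. A_1 → A_6 ← A_4 ← A_3 — A_6:collider[open]; A_4:chain[open] ⇒ active
  4. A_1 → A_5 → A_7 ← A_3 — A_5:chain[blocks]; A_7:collider[open] ⇒ blocked
  5. A_1 → A_5 ← A_2 → A_7 ← A_3 — A_5:collider[open]; A_2:fork[blocks]; A_7:collider[open] ⇒ blocked
  6. A_1 → A_5 ← A_4 ← A_3 — A_5:collider[open]; A_4:chain[open] ⇒ active
Because an active path exists, A_1 and A_3 are not d-separated.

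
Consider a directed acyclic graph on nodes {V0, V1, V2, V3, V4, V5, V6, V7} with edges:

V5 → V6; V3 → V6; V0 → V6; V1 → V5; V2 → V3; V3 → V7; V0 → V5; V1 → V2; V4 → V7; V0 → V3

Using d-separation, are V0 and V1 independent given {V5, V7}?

No

Enumerating the 6 paths from V0 to V1 and testing each for blocking by {V5, V7}:
Path 1: V0 → V6 ← V5 ← V1
  V6 is a collider here and neither V6 nor any of its descendants is conditioned on, so the collider stays closed — the path is blocked at V6.
Path 2: V0 → V6 ← V3 ← V2 ← V1
  V6 is a collider here and neither V6 nor any of its descendants is conditioned on, so the collider stays closed — the path is blocked at V6.
Path 3: V0 → V5 → V6 ← V3 ← V2 ← V1
  V5 is a chain here and V5 is conditioned on, so the path is blocked at V5.
Path 4: V0 → V5 ← V1
  V5 is a collider and V5 is conditioned on, which opens it — no node blocks this path, so it is active.
Path 5: V0 → V3 → V6 ← V5 ← V1
  V6 is a collider here and neither V6 nor any of its descendants is conditioned on, so the collider stays closed — the path is blocked at V6.
Path 6: V0 → V3 ← V2 ← V1
  V3 is a collider and its descendant V7 is conditioned on, which opens it; V2 is a chain and V2 is not conditioned on — no node blocks this path, so it is active.
At least one path is unblocked, so d-separation fails.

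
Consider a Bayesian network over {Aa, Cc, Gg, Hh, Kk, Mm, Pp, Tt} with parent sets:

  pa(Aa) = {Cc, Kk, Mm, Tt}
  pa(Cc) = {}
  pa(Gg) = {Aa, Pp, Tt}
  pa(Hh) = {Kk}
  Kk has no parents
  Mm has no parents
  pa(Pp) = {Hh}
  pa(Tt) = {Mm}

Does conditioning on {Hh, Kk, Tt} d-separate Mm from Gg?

No

There are 6 undirected paths between Mm and Gg; checking each against the conditioning set {Hh, Kk, Tt}:
  1. Mm → Tt → Gg — Tt:chain[blocks] ⇒ blocked
  2. Mm → Tt → Aa → Gg — Tt:chain[blocks]; Aa:chain[open] ⇒ blocked
  3. Mm → Tt → Aa ← Kk → Hh → Pp → Gg — Tt:chain[blocks]; Aa:collider[blocks]; Kk:fork[blocks]; Hh:chain[blocks]; Pp:chain[open] ⇒ blocked
  4. Mm → Aa → Gg — Aa:chain[open] ⇒ active
  5. Mm → Aa ← Tt → Gg — Aa:collider[blocks]; Tt:fork[blocks] ⇒ blocked
  6. Mm → Aa ← Kk → Hh → Pp → Gg — Aa:collider[blocks]; Kk:fork[blocks]; Hh:chain[blocks]; Pp:chain[open] ⇒ blocked
Since the path Mm → Aa → Gg is active, Mm and Gg are not d-separated given {Hh, Kk, Tt}.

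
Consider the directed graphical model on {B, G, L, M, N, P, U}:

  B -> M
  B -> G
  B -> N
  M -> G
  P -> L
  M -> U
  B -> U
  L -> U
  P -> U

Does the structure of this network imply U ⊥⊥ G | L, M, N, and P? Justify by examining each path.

We examine all 4 paths between U and G:
Path 1: U ← B → G
  B is a fork and B is not conditioned on — no node blocks this path, so it is active.
Path 2: U ← B → M → G
  M is a chain here and M is conditioned on, so the path is blocked at M.
Path 3: U ← M → G
  M is a fork here and M is conditioned on, so the path is blocked at M.
Path 4: U ← M ← B → G
  M is a chain here and M is conditioned on, so the path is blocked at M.
Since the path U ← B → G is active, U and G are not d-separated given {L, M, N, P}.

No — U and G are not d-separated given {L, M, N, P}.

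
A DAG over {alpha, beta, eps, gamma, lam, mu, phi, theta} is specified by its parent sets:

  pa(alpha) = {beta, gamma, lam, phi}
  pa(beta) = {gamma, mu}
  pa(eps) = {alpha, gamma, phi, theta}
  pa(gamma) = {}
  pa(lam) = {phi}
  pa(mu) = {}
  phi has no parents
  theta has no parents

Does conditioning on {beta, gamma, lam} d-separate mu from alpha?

Enumerating the 5 paths from mu to alpha and testing each for blocking by {beta, gamma, lam}:
Path 1: mu → beta → alpha
  beta is a chain here and beta is conditioned on, so the path is blocked at beta.
Path 2: mu → beta ← gamma → alpha
  gamma is a fork here and gamma is conditioned on, so the path is blocked at gamma.
Path 3: mu → beta ← gamma → eps ← phi → alpha
  gamma is a fork here and gamma is conditioned on, so the path is blocked at gamma.
Path 4: mu → beta ← gamma → eps ← phi → lam → alpha
  gamma is a fork here and gamma is conditioned on, so the path is blocked at gamma.
Path 5: mu → beta ← gamma → eps ← alpha
  gamma is a fork here and gamma is conditioned on, so the path is blocked at gamma.
Since every path is blocked, d-separation holds.

Yes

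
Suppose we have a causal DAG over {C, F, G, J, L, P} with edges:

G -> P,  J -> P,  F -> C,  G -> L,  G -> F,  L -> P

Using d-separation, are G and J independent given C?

Enumerating the 2 paths from G to J and testing each for blocking by {C}:
Path 1: G → P ← J
  P is a collider here and neither P nor any of its descendants is conditioned on, so the collider stays closed — the path is blocked at P.
Path 2: G → L → P ← J
  P is a collider here and neither P nor any of its descendants is conditioned on, so the collider stays closed — the path is blocked at P.
All paths are blocked; G ⊥ J | {C} holds.

Yes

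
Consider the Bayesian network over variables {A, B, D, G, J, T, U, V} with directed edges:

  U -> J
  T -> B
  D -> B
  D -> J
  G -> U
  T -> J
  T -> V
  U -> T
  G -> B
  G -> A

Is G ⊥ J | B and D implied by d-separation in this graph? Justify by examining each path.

There are 6 undirected paths between G and J; checking each against the conditioning set {B, D}:
Path 1: G → B ← D → J
  D is a fork here and D is conditioned on, so the path is blocked at D.
Path 2: G → B ← T → J
  B is a collider and B is conditioned on, which opens it; T is a fork and T is not conditioned on — no node blocks this path, so it is active.
Path 3: G → B ← T ← U → J
  B is a collider and B is conditioned on, which opens it; T is a chain and T is not conditioned on; U is a fork and U is not conditioned on — no node blocks this path, so it is active.
Path 4: G → U → J
  U is a chain and U is not conditioned on — no node blocks this path, so it is active.
Path 5: G → U → T → J
  U is a chain and U is not conditioned on; T is a chain and T is not conditioned on — no node blocks this path, so it is active.
Path 6: G → U → T → B ← D → J
  D is a fork here and D is conditioned on, so the path is blocked at D.
Since the path G → B ← T → J is active, G and J are not d-separated given {B, D}.

No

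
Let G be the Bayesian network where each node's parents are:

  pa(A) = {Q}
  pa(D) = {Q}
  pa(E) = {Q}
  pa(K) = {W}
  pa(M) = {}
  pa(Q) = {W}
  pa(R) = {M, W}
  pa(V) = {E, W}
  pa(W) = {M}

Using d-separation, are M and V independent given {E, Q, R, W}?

Yes — M and V are d-separated given {E, Q, R, W}.

4 paths connect M and V; each must be blocked for d-separation to hold:
Path 1: M → R ← W → Q → E → V
  W is a fork here and W is conditioned on, so the path is blocked at W.
Path 2: M → R ← W → V
  W is a fork here and W is conditioned on, so the path is blocked at W.
Path 3: M → W → Q → E → V
  W is a chain here and W is conditioned on, so the path is blocked at W.
Path 4: M → W → V
  W is a chain here and W is conditioned on, so the path is blocked at W.
Since every path is blocked, d-separation holds.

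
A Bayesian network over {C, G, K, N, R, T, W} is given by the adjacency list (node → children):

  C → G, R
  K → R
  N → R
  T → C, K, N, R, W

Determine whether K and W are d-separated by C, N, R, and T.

Yes

Enumerating the 4 paths from K to W and testing each for blocking by {C, N, R, T}:
  1. K ← T → W — T:fork[blocks] ⇒ blocked
  2. K → R ← N ← T → W — R:collider[open]; N:chain[blocks]; T:fork[blocks] ⇒ blocked
  3. K → R ← T → W — R:collider[open]; T:fork[blocks] ⇒ blocked
  4. K → R ← C ← T → W — R:collider[open]; C:chain[blocks]; T:fork[blocks] ⇒ blocked
Every path is blocked, so K and W are d-separated given {C, N, R, T}.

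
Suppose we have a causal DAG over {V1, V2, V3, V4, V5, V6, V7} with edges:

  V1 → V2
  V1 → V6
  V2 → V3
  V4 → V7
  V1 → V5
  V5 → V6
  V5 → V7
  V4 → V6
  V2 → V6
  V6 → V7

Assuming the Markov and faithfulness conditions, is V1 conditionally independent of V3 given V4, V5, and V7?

We examine all 5 paths between V1 and V3:
  1. V1 → V2 → V3 — V2:chain[open] ⇒ active
  2. V1 → V6 ← V2 → V3 — V6:collider[open]; V2:fork[open] ⇒ active
  3. V1 → V5 → V7 ← V4 → V6 ← V2 → V3 — V5:chain[blocks]; V7:collider[open]; V4:fork[blocks]; V6:collider[open]; V2:fork[open] ⇒ blocked
  4. V1 → V5 → V7 ← V6 ← V2 → V3 — V5:chain[blocks]; V7:collider[open]; V6:chain[open]; V2:fork[open] ⇒ blocked
  5. V1 → V5 → V6 ← V2 → V3 — V5:chain[blocks]; V6:collider[open]; V2:fork[open] ⇒ blocked
Since the path V1 → V2 → V3 is active, V1 and V3 are not d-separated given {V4, V5, V7}.

No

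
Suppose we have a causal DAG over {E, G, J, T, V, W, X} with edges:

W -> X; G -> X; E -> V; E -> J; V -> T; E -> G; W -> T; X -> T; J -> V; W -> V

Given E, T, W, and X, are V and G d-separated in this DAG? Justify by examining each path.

Yes

There are 6 undirected paths between V and G; checking each against the conditioning set {E, T, W, X}:
Path 1: V ← J ← E → G
  E is a fork here and E is conditioned on, so the path is blocked at E.
Path 2: V ← W → X ← G
  W is a fork here and W is conditioned on, so the path is blocked at W.
Path 3: V ← W → T ← X ← G
  W is a fork here and W is conditioned on, so the path is blocked at W.
Path 4: V → T ← X ← G
  X is a chain here and X is conditioned on, so the path is blocked at X.
Path 5: V → T ← W → X ← G
  W is a fork here and W is conditioned on, so the path is blocked at W.
Path 6: V ← E → G
  E is a fork here and E is conditioned on, so the path is blocked at E.
Since every path is blocked, d-separation holds.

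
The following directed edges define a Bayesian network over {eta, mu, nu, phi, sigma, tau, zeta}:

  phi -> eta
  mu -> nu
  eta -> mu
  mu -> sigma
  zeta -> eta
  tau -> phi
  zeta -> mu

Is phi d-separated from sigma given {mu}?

Enumerating the 2 paths from phi to sigma and testing each for blocking by {mu}:
  1. phi → eta → mu → sigma — eta:chain[open]; mu:chain[blocks] ⇒ blocked
  2. phi → eta ← zeta → mu → sigma — eta:collider[open]; zeta:fork[open]; mu:chain[blocks] ⇒ blocked
Since every path is blocked, d-separation holds.

Yes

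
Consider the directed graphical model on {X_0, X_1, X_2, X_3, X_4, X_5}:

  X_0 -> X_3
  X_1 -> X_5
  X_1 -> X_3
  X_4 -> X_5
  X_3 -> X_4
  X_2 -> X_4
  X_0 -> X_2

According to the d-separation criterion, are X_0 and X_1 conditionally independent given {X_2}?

Yes

We examine all 4 paths between X_0 and X_1:
  1. X_0 → X_3 ← X_1 — X_3:collider[blocks] ⇒ blocked
  2. X_0 → X_3 → X_4 → X_5 ← X_1 — X_3:chain[open]; X_4:chain[open]; X_5:collider[blocks] ⇒ blocked
  3. X_0 → X_2 → X_4 → X_5 ← X_1 — X_2:chain[blocks]; X_4:chain[open]; X_5:collider[blocks] ⇒ blocked
  4. X_0 → X_2 → X_4 ← X_3 ← X_1 — X_2:chain[blocks]; X_4:collider[blocks]; X_3:chain[open] ⇒ blocked
All paths are blocked; X_0 ⊥ X_1 | {X_2} holds.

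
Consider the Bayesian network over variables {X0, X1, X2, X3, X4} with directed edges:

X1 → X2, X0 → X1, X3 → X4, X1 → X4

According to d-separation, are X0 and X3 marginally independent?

The only undirected path from X0 to X3 is:
Path 1: X0 → X1 → X4 ← X3
  X4 is a collider here and neither X4 nor any of its descendants is conditioned on, so the collider stays closed — the path is blocked at X4.
Since every path is blocked, d-separation holds.

Yes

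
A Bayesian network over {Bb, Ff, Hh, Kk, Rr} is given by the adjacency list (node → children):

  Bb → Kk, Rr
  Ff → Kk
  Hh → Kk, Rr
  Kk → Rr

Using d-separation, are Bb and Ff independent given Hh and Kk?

No

Enumerating the 3 paths from Bb to Ff and testing each for blocking by {Hh, Kk}:
Path 1: Bb → Rr ← Hh → Kk ← Ff
  Rr is a collider here and neither Rr nor any of its descendants is conditioned on, so the collider stays closed — the path is blocked at Rr.
Path 2: Bb → Rr ← Kk ← Ff
  Rr is a collider here and neither Rr nor any of its descendants is conditioned on, so the collider stays closed — the path is blocked at Rr.
Path 3: Bb → Kk ← Ff
  Kk is a collider and Kk is conditioned on, which opens it — no node blocks this path, so it is active.
Because an active path exists, Bb and Ff are not d-separated.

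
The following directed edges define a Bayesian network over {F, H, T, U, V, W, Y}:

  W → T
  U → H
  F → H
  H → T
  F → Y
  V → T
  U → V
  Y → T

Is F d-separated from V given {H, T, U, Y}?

Yes

There are 4 undirected paths between F and V; checking each against the conditioning set {H, T, U, Y}:
Path 1: F → H → T ← V
  H is a chain here and H is conditioned on, so the path is blocked at H.
Path 2: F → H ← U → V
  U is a fork here and U is conditioned on, so the path is blocked at U.
Path 3: F → Y → T ← H ← U → V
  Y is a chain here and Y is conditioned on, so the path is blocked at Y.
Path 4: F → Y → T ← V
  Y is a chain here and Y is conditioned on, so the path is blocked at Y.
Every path is blocked, so F and V are d-separated given {H, T, U, Y}.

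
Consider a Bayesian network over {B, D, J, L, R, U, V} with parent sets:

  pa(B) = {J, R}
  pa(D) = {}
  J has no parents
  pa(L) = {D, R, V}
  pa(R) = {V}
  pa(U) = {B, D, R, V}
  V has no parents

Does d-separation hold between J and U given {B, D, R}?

Yes

6 paths connect J and U; each must be blocked for d-separation to hold:
Path 1: J → B ← R ← V → U
  R is a chain here and R is conditioned on, so the path is blocked at R.
Path 2: J → B ← R ← V → L ← D → U
  R is a chain here and R is conditioned on, so the path is blocked at R.
Path 3: J → B ← R → U
  R is a fork here and R is conditioned on, so the path is blocked at R.
Path 4: J → B ← R → L ← V → U
  R is a fork here and R is conditioned on, so the path is blocked at R.
Path 5: J → B ← R → L ← D → U
  R is a fork here and R is conditioned on, so the path is blocked at R.
Path 6: J → B → U
  B is a chain here and B is conditioned on, so the path is blocked at B.
Every path is blocked, so J and U are d-separated given {B, D, R}.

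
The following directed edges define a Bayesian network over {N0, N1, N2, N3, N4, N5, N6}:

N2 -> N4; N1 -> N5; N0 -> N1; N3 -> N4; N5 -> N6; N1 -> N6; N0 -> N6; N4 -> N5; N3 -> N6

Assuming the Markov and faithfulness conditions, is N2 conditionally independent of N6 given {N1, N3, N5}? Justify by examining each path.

Yes — N2 and N6 are d-separated given {N1, N3, N5}.

We examine all 4 paths between N2 and N6:
Path 1: N2 → N4 → N5 ← N1 ← N0 → N6
  N1 is a chain here and N1 is conditioned on, so the path is blocked at N1.
Path 2: N2 → N4 → N5 ← N1 → N6
  N1 is a fork here and N1 is conditioned on, so the path is blocked at N1.
Path 3: N2 → N4 → N5 → N6
  N5 is a chain here and N5 is conditioned on, so the path is blocked at N5.
Path 4: N2 → N4 ← N3 → N6
  N3 is a fork here and N3 is conditioned on, so the path is blocked at N3.
Every path is blocked, so N2 and N6 are d-separated given {N1, N3, N5}.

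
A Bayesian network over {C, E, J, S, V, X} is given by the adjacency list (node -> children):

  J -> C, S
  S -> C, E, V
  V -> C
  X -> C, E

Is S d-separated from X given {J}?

Yes

There are 4 undirected paths between S and X; checking each against the conditioning set {J}:
  1. S → E ← X — E:collider[blocks] ⇒ blocked
  2. S → V → C ← X — V:chain[open]; C:collider[blocks] ⇒ blocked
  3. S ← J → C ← X — J:fork[blocks]; C:collider[blocks] ⇒ blocked
  4. S → C ← X — C:collider[blocks] ⇒ blocked
Every path is blocked, so S and X are d-separated given {J}.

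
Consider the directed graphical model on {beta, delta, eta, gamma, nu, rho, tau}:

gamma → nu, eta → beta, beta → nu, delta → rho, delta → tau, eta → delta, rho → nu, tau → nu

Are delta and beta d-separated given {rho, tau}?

There are 3 undirected paths between delta and beta; checking each against the conditioning set {rho, tau}:
Path 1: delta → rho → nu ← beta
  rho is a chain here and rho is conditioned on, so the path is blocked at rho.
Path 2: delta ← eta → beta
  eta is a fork and eta is not conditioned on — no node blocks this path, so it is active.
Path 3: delta → tau → nu ← beta
  tau is a chain here and tau is conditioned on, so the path is blocked at tau.
At least one path is unblocked, so d-separation fails.

No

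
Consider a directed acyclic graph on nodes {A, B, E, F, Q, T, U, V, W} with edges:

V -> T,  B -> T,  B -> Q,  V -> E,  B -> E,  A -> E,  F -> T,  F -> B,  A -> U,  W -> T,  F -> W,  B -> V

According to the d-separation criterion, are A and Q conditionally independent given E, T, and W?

There are 5 undirected paths between A and Q; checking each against the conditioning set {E, T, W}:
Path 1: A → E ← B → Q
  E is a collider and E is conditioned on, which opens it; B is a fork and B is not conditioned on — no node blocks this path, so it is active.
Path 2: A → E ← V ← B → Q
  E is a collider and E is conditioned on, which opens it; V is a chain and V is not conditioned on; B is a fork and B is not conditioned on — no node blocks this path, so it is active.
Path 3: A → E ← V → T ← B → Q
  E is a collider and E is conditioned on, which opens it; V is a fork and V is not conditioned on; T is a collider and T is conditioned on, which opens it; B is a fork and B is not conditioned on — no node blocks this path, so it is active.
Path 4: A → E ← V → T ← W ← F → B → Q
  W is a chain here and W is conditioned on, so the path is blocked at W.
Path 5: A → E ← V → T ← F → B → Q
  E is a collider and E is conditioned on, which opens it; V is a fork and V is not conditioned on; T is a collider and T is conditioned on, which opens it; F is a fork and F is not conditioned on; B is a chain and B is not conditioned on — no node blocks this path, so it is active.
At least one path is unblocked, so d-separation fails.

No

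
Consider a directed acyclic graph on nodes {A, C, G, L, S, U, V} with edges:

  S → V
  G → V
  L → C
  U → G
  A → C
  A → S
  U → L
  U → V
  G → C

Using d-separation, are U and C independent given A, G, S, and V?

We examine all 5 paths between U and C:
Path 1: U → L → C
  L is a chain and L is not conditioned on — no node blocks this path, so it is active.
Path 2: U → G → V ← S ← A → C
  G is a chain here and G is conditioned on, so the path is blocked at G.
Path 3: U → G → C
  G is a chain here and G is conditioned on, so the path is blocked at G.
Path 4: U → V ← S ← A → C
  S is a chain here and S is conditioned on, so the path is blocked at S.
Path 5: U → V ← G → C
  G is a fork here and G is conditioned on, so the path is blocked at G.
Since the path U → L → C is active, U and C are not d-separated given {A, G, S, V}.

No — U and C are not d-separated given {A, G, S, V}.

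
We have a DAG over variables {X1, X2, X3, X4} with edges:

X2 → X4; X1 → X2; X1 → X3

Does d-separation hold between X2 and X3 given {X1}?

Yes — X2 and X3 are d-separated given {X1}.

The only undirected path from X2 to X3 is:
Path 1: X2 ← X1 → X3
  X1 is a fork here and X1 is conditioned on, so the path is blocked at X1.
Since every path is blocked, d-separation holds.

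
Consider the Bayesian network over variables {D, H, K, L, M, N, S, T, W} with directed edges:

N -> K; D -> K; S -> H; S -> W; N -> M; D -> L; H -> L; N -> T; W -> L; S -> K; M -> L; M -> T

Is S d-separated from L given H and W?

Yes

There are 5 undirected paths between S and L; checking each against the conditioning set {H, W}:
  1. S → W → L — W:chain[blocks] ⇒ blocked
  2. S → H → L — H:chain[blocks] ⇒ blocked
  3. S → K ← D → L — K:collider[blocks]; D:fork[open] ⇒ blocked
  4. S → K ← N → T ← M → L — K:collider[blocks]; N:fork[open]; T:collider[blocks]; M:fork[open] ⇒ blocked
  5. S → K ← N → M → L — K:collider[blocks]; N:fork[open]; M:chain[open] ⇒ blocked
Every path is blocked, so S and L are d-separated given {H, W}.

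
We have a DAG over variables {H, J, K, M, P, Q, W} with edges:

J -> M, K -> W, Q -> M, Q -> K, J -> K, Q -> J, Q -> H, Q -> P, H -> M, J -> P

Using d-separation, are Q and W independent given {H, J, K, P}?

There are 5 undirected paths between Q and W; checking each against the conditioning set {H, J, K, P}:
  1. Q → J → K → W — J:chain[blocks]; K:chain[blocks] ⇒ blocked
  2. Q → K → W — K:chain[blocks] ⇒ blocked
  3. Q → M ← J → K → W — M:collider[blocks]; J:fork[blocks]; K:chain[blocks] ⇒ blocked
  4. Q → H → M ← J → K → W — H:chain[blocks]; M:collider[blocks]; J:fork[blocks]; K:chain[blocks] ⇒ blocked
  5. Q → P ← J → K → W — P:collider[open]; J:fork[blocks]; K:chain[blocks] ⇒ blocked
All paths are blocked; Q ⊥ W | {H, J, K, P} holds.

Yes — Q and W are d-separated given {H, J, K, P}.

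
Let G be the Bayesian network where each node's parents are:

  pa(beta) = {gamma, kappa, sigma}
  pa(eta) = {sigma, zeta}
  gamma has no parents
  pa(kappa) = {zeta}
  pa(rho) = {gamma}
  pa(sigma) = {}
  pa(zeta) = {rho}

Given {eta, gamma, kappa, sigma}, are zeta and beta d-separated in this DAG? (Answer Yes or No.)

Yes

There are 3 undirected paths between zeta and beta; checking each against the conditioning set {eta, gamma, kappa, sigma}:
Path 1: zeta → kappa → beta
  kappa is a chain here and kappa is conditioned on, so the path is blocked at kappa.
Path 2: zeta → eta ← sigma → beta
  sigma is a fork here and sigma is conditioned on, so the path is blocked at sigma.
Path 3: zeta ← rho ← gamma → beta
  gamma is a fork here and gamma is conditioned on, so the path is blocked at gamma.
Since every path is blocked, d-separation holds.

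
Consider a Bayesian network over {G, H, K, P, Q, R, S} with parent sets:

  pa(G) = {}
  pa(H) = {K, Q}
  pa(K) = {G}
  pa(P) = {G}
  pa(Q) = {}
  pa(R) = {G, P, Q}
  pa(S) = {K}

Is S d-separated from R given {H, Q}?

No — S and R are not d-separated given {H, Q}.

Enumerating the 3 paths from S to R and testing each for blocking by {H, Q}:
Path 1: S ← K ← G → R
  K is a chain and K is not conditioned on; G is a fork and G is not conditioned on — no node blocks this path, so it is active.
Path 2: S ← K ← G → P → R
  K is a chain and K is not conditioned on; G is a fork and G is not conditioned on; P is a chain and P is not conditioned on — no node blocks this path, so it is active.
Path 3: S ← K → H ← Q → R
  Q is a fork here and Q is conditioned on, so the path is blocked at Q.
Since the path S ← K ← G → R is active, S and R are not d-separated given {H, Q}.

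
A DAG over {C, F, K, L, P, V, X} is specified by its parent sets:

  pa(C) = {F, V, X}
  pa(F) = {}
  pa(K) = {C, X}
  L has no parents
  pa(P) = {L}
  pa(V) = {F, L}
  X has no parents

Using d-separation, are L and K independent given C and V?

No — L and K are not d-separated given {C, V}.

4 paths connect L and K; each must be blocked for d-separation to hold:
Path 1: L → V → C ← X → K
  V is a chain here and V is conditioned on, so the path is blocked at V.
Path 2: L → V → C → K
  V is a chain here and V is conditioned on, so the path is blocked at V.
Path 3: L → V ← F → C ← X → K
  V is a collider and V is conditioned on, which opens it; F is a fork and F is not conditioned on; C is a collider and C is conditioned on, which opens it; X is a fork and X is not conditioned on — no node blocks this path, so it is active.
Path 4: L → V ← F → C → K
  C is a chain here and C is conditioned on, so the path is blocked at C.
At least one path is unblocked, so d-separation fails.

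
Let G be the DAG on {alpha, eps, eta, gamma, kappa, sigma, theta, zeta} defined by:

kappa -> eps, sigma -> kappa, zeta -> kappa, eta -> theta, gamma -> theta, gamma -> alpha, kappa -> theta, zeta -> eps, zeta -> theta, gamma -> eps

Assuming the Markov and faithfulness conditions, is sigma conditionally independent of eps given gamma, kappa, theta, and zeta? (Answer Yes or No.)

Yes

Enumerating the 5 paths from sigma to eps and testing each for blocking by {gamma, kappa, theta, zeta}:
Path 1: sigma → kappa → eps
  kappa is a chain here and kappa is conditioned on, so the path is blocked at kappa.
Path 2: sigma → kappa ← zeta → eps
  zeta is a fork here and zeta is conditioned on, so the path is blocked at zeta.
Path 3: sigma → kappa ← zeta → theta ← gamma → eps
  zeta is a fork here and zeta is conditioned on, so the path is blocked at zeta.
Path 4: sigma → kappa → theta ← zeta → eps
  kappa is a chain here and kappa is conditioned on, so the path is blocked at kappa.
Path 5: sigma → kappa → theta ← gamma → eps
  kappa is a chain here and kappa is conditioned on, so the path is blocked at kappa.
All paths are blocked; sigma ⊥ eps | {gamma, kappa, theta, zeta} holds.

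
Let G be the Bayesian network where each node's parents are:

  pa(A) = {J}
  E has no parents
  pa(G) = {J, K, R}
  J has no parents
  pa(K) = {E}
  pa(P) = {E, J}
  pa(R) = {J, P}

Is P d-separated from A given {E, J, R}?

Yes

Enumerating the 5 paths from P to A and testing each for blocking by {E, J, R}:
Path 1: P ← J → A
  J is a fork here and J is conditioned on, so the path is blocked at J.
Path 2: P → R ← J → A
  J is a fork here and J is conditioned on, so the path is blocked at J.
Path 3: P → R → G ← J → A
  R is a chain here and R is conditioned on, so the path is blocked at R.
Path 4: P ← E → K → G ← J → A
  E is a fork here and E is conditioned on, so the path is blocked at E.
Path 5: P ← E → K → G ← R ← J → A
  E is a fork here and E is conditioned on, so the path is blocked at E.
Every path is blocked, so P and A are d-separated given {E, J, R}.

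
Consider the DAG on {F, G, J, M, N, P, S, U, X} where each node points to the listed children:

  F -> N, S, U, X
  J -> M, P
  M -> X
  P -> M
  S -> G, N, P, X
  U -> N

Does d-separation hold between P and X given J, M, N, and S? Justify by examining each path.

There are 6 undirected paths between P and X; checking each against the conditioning set {J, M, N, S}:
Path 1: P ← S → X
  S is a fork here and S is conditioned on, so the path is blocked at S.
Path 2: P ← S → N ← F → X
  S is a fork here and S is conditioned on, so the path is blocked at S.
Path 3: P ← S → N ← U ← F → X
  S is a fork here and S is conditioned on, so the path is blocked at S.
Path 4: P ← S ← F → X
  S is a chain here and S is conditioned on, so the path is blocked at S.
Path 5: P → M → X
  M is a chain here and M is conditioned on, so the path is blocked at M.
Path 6: P ← J → M → X
  J is a fork here and J is conditioned on, so the path is blocked at J.
Every path is blocked, so P and X are d-separated given {J, M, N, S}.

Yes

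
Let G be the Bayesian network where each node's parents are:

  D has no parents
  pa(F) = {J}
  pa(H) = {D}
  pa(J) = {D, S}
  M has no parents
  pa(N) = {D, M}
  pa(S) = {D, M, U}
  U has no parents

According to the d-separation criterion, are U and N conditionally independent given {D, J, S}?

No — U and N are not d-separated given {D, J, S}.

3 paths connect U and N; each must be blocked for d-separation to hold:
Path 1: U → S → J ← D → N
  S is a chain here and S is conditioned on, so the path is blocked at S.
Path 2: U → S ← D → N
  D is a fork here and D is conditioned on, so the path is blocked at D.
Path 3: U → S ← M → N
  S is a collider and S is conditioned on, which opens it; M is a fork and M is not conditioned on — no node blocks this path, so it is active.
At least one path is unblocked, so d-separation fails.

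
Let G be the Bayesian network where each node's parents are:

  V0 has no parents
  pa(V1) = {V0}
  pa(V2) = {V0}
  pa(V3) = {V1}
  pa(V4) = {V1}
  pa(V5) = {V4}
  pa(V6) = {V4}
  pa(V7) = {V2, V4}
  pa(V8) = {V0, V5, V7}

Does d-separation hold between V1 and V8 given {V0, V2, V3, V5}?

No

6 paths connect V1 and V8; each must be blocked for d-separation to hold:
Path 1: V1 ← V0 → V2 → V7 → V8
  V0 is a fork here and V0 is conditioned on, so the path is blocked at V0.
Path 2: V1 ← V0 → V2 → V7 ← V4 → V5 → V8
  V0 is a fork here and V0 is conditioned on, so the path is blocked at V0.
Path 3: V1 ← V0 → V8
  V0 is a fork here and V0 is conditioned on, so the path is blocked at V0.
Path 4: V1 → V4 → V7 ← V2 ← V0 → V8
  V7 is a collider here and neither V7 nor any of its descendants is conditioned on, so the collider stays closed — the path is blocked at V7.
Path 5: V1 → V4 → V7 → V8
  V4 is a chain and V4 is not conditioned on; V7 is a chain and V7 is not conditioned on — no node blocks this path, so it is active.
Path 6: V1 → V4 → V5 → V8
  V5 is a chain here and V5 is conditioned on, so the path is blocked at V5.
Because an active path exists, V1 and V8 are not d-separated.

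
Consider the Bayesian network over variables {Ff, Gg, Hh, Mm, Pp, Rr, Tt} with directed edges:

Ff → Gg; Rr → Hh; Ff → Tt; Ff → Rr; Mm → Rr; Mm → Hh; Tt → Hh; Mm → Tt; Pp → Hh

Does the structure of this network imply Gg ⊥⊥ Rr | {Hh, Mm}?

No

We examine all 5 paths between Gg and Rr:
Path 1: Gg ← Ff → Tt ← Mm → Rr
  Mm is a fork here and Mm is conditioned on, so the path is blocked at Mm.
Path 2: Gg ← Ff → Tt ← Mm → Hh ← Rr
  Mm is a fork here and Mm is conditioned on, so the path is blocked at Mm.
Path 3: Gg ← Ff → Tt → Hh ← Mm → Rr
  Mm is a fork here and Mm is conditioned on, so the path is blocked at Mm.
Path 4: Gg ← Ff → Tt → Hh ← Rr
  Ff is a fork and Ff is not conditioned on; Tt is a chain and Tt is not conditioned on; Hh is a collider and Hh is conditioned on, which opens it — no node blocks this path, so it is active.
Path 5: Gg ← Ff → Rr
  Ff is a fork and Ff is not conditioned on — no node blocks this path, so it is active.
Because an active path exists, Gg and Rr are not d-separated.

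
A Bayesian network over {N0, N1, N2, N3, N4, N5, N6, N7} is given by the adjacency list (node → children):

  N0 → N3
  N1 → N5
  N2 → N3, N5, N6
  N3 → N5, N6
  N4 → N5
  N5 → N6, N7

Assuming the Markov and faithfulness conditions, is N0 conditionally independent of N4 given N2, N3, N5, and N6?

Yes — N0 and N4 are d-separated given {N2, N3, N5, N6}.

There are 5 undirected paths between N0 and N4; checking each against the conditioning set {N2, N3, N5, N6}:
Path 1: N0 → N3 ← N2 → N5 ← N4
  N2 is a fork here and N2 is conditioned on, so the path is blocked at N2.
Path 2: N0 → N3 ← N2 → N6 ← N5 ← N4
  N2 is a fork here and N2 is conditioned on, so the path is blocked at N2.
Path 3: N0 → N3 → N5 ← N4
  N3 is a chain here and N3 is conditioned on, so the path is blocked at N3.
Path 4: N0 → N3 → N6 ← N2 → N5 ← N4
  N3 is a chain here and N3 is conditioned on, so the path is blocked at N3.
Path 5: N0 → N3 → N6 ← N5 ← N4
  N3 is a chain here and N3 is conditioned on, so the path is blocked at N3.
Since every path is blocked, d-separation holds.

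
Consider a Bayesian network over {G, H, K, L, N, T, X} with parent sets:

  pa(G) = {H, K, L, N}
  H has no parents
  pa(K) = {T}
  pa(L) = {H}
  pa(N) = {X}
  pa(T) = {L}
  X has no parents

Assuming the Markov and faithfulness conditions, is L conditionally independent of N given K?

Yes

Enumerating the 3 paths from L to N and testing each for blocking by {K}:
Path 1: L ← H → G ← N
  G is a collider here and neither G nor any of its descendants is conditioned on, so the collider stays closed — the path is blocked at G.
Path 2: L → G ← N
  G is a collider here and neither G nor any of its descendants is conditioned on, so the collider stays closed — the path is blocked at G.
Path 3: L → T → K → G ← N
  K is a chain here and K is conditioned on, so the path is blocked at K.
Every path is blocked, so L and N are d-separated given {K}.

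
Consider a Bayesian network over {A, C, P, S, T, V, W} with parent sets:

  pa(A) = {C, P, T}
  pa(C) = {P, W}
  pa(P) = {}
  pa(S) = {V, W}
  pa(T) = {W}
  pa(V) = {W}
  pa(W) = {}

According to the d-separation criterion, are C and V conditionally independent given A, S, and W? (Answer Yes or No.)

There are 6 undirected paths between C and V; checking each against the conditioning set {A, S, W}:
  1. C ← P → A ← T ← W → V — P:fork[open]; A:collider[open]; T:chain[open]; W:fork[blocks] ⇒ blocked
  2. C ← P → A ← T ← W → S ← V — P:fork[open]; A:collider[open]; T:chain[open]; W:fork[blocks]; S:collider[open] ⇒ blocked
  3. C ← W → V — W:fork[blocks] ⇒ blocked
  4. C ← W → S ← V — W:fork[blocks]; S:collider[open] ⇒ blocked
  5. C → A ← T ← W → V — A:collider[open]; T:chain[open]; W:fork[blocks] ⇒ blocked
  6. C → A ← T ← W → S ← V — A:collider[open]; T:chain[open]; W:fork[blocks]; S:collider[open] ⇒ blocked
Since every path is blocked, d-separation holds.

Yes — C and V are d-separated given {A, S, W}.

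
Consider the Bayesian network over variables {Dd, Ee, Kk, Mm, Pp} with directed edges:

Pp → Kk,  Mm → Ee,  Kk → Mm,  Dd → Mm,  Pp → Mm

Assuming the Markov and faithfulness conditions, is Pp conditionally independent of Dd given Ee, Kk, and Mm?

Enumerating the 2 paths from Pp to Dd and testing each for blocking by {Ee, Kk, Mm}:
  1. Pp → Kk → Mm ← Dd — Kk:chain[blocks]; Mm:collider[open] ⇒ blocked
  2. Pp → Mm ← Dd — Mm:collider[open] ⇒ active
Since the path Pp → Mm ← Dd is active, Pp and Dd are not d-separated given {Ee, Kk, Mm}.

No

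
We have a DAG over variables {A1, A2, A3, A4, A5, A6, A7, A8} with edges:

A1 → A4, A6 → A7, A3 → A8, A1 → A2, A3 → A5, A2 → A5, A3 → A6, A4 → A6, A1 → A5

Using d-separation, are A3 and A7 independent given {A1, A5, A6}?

We examine all 3 paths between A3 and A7:
Path 1: A3 → A6 → A7
  A6 is a chain here and A6 is conditioned on, so the path is blocked at A6.
Path 2: A3 → A5 ← A2 ← A1 → A4 → A6 → A7
  A1 is a fork here and A1 is conditioned on, so the path is blocked at A1.
Path 3: A3 → A5 ← A1 → A4 → A6 → A7
  A1 is a fork here and A1 is conditioned on, so the path is blocked at A1.
Every path is blocked, so A3 and A7 are d-separated given {A1, A5, A6}.

Yes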